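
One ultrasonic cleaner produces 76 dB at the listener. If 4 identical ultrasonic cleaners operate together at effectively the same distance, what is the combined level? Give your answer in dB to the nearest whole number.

82 dB

L_total = L₁ + 10·log₁₀ N for N identical incoherent sources.
L_total = 76 + 10·log₁₀(4) = 76 + 6.021 = 82.02 dB.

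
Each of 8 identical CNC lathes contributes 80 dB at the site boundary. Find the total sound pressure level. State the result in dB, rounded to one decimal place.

N identical incoherent sources raise the level by 10·log₁₀ N.
L_total = 80 + 10·log₁₀(8) = 80 + 9.031 = 89.03 dB.

89.0 dB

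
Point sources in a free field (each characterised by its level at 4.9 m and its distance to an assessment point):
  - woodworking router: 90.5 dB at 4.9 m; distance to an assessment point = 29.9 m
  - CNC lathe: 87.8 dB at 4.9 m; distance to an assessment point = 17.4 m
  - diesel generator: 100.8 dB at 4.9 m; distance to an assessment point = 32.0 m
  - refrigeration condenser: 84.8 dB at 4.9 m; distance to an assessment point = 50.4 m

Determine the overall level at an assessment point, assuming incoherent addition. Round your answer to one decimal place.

85.6 dB

Apply inverse-square spreading to bring every level to the receiver, then sum 10^(L/10).
woodworking router: 90.5 − 20·log₁₀(29.9/4.9) = 90.5 − 15.71 = 74.79 dB.
CNC lathe: 87.8 − 20·log₁₀(17.4/4.9) = 87.8 − 11.01 = 76.79 dB.
diesel generator: 100.8 − 20·log₁₀(32.0/4.9) = 100.8 − 16.30 = 84.50 dB.
refrigeration condenser: 84.8 − 20·log₁₀(50.4/4.9) = 84.8 − 20.24 = 64.56 dB.
Σ 10^(L/10) = 3.627e+08 → L_total = 10·log₁₀(3.627e+08) = 85.60 dB.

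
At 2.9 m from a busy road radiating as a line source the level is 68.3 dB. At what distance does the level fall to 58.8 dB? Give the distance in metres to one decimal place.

25.8 m

For a line source L₁ − L₂ = 10·log₁₀(r₂/r₁), so r₂ = r₁·10^((L₁−L₂)/10).
r₂ = 2.9·10^((68.3−58.8)/10) = 2.9·10^(9.5/10) = 25.85 m.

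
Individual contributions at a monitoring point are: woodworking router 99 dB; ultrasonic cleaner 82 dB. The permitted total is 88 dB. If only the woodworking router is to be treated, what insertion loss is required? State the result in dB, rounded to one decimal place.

12.3 dB

Fixed contribution from the other source: Σ 10^(L/10) = 10^(82/10) = 1.585e+08 (82.00 dB).
The limit corresponds to 10^(88/10) = 6.310e+08; subtracting the fixed part leaves 4.725e+08 for the woodworking router, i.e. 86.74 dB.
Required insertion loss = 99 − 86.74 = 12.26 dB.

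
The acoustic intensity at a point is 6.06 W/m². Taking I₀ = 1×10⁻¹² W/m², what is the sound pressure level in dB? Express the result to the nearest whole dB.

128 dB

I/I₀ = 6.06/10⁻¹² = 6.06×10^12, and L = 10·log₁₀(I/I₀).
L = 10·(0.7825 + 12) = 127.82 dB.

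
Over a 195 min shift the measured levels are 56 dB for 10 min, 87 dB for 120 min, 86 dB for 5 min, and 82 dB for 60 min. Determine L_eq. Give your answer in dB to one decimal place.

Weight each interval's intensity by its duration and average over T = 195 min:
Σ tᵢ·10^(Lᵢ/10) = 10·10^(56/10) + 120·10^(87/10) + 5·10^(86/10) + 60·10^(82/10) = 7.165e+10.
L_eq = 10·log₁₀(7.165e+10/195) = 85.65 dB.

85.7 dB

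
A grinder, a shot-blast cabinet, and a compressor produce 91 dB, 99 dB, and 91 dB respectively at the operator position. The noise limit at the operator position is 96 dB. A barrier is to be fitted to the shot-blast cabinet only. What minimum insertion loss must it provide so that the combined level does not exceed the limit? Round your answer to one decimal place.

The untreated sources together contribute 10^(91/10) + 10^(91/10) = 2.518e+09, i.e. 94.01 dB.
To meet 96 dB overall, the treated shot-blast cabinet may contribute at most 10^(96/10) − 2.518e+09 = 1.463e+09, i.e. 91.65 dB.
Required insertion loss = 99 − 91.65 = 7.35 dB.

7.3 dB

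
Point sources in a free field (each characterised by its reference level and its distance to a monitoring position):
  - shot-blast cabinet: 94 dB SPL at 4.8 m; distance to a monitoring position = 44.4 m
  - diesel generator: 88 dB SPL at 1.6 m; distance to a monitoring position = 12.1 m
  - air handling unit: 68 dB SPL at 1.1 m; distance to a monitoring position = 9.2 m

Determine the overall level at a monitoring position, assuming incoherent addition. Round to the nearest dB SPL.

76 dB SPL

Apply inverse-square spreading to bring every level to the receiver, then sum 10^(L/10).
shot-blast cabinet: 94 − 20·log₁₀(44.4/4.8) = 94 − 19.32 = 74.68 dB SPL.
diesel generator: 88 − 20·log₁₀(12.1/1.6) = 88 − 17.57 = 70.43 dB SPL.
air handling unit: 68 − 20·log₁₀(9.2/1.1) = 68 − 18.45 = 49.55 dB SPL.
Σ 10^(L/10) = 4.048e+07 → L_total = 10·log₁₀(4.048e+07) = 76.07 dB SPL.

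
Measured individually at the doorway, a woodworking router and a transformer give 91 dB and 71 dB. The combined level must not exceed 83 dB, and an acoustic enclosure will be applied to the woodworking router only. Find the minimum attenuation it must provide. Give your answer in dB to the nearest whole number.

Everything except the woodworking router sums to 10^(71/10) = 1.259e+07 in linear terms, 71.00 dB.
The limit corresponds to 10^(83/10) = 1.995e+08; subtracting the fixed part leaves 1.869e+08 for the woodworking router, i.e. 82.72 dB.
So the woodworking router must be reduced from 91 to 82.72 dB: IL = 8.28 dB.

8 dB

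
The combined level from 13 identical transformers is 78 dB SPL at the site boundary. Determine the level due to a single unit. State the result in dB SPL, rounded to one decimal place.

Dividing the total intensity by 13 lowers the level by 10·log₁₀ 13 = 11.139 dB: L₁ = 78 − 11.139.

66.9 dB SPL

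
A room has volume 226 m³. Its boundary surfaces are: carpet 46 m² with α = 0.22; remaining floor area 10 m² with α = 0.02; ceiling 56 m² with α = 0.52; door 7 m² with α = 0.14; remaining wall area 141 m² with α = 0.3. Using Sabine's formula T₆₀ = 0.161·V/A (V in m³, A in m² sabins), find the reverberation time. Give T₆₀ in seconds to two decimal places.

Total absorption A = 46·0.22 + 10·0.02 + 56·0.52 + 7·0.14 + 141·0.3 = 82.72 m² sabins.
T₆₀ = 0.161·V/A = 0.161·226/82.72 = 0.440 s.

0.44 s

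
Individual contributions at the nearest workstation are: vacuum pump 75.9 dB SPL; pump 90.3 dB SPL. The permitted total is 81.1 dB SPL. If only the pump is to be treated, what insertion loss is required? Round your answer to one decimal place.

10.8 dB

Everything except the pump sums to 10^(75.9/10) = 3.890e+07 in linear terms, 75.90 dB SPL.
To meet 81.1 dB SPL overall, the treated pump may contribute at most 10^(81.1/10) − 3.890e+07 = 8.992e+07, i.e. 79.54 dB SPL.
So the pump must be reduced from 90.3 to 79.54 dB SPL: IL = 10.76 dB.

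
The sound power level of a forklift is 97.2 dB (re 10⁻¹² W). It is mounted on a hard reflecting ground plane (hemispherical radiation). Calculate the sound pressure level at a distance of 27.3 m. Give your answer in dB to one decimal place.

60.5 dB

The power spreads over a hemisphere of area 2π·r², so L_p = L_w − 10·log₁₀(2π·r²).
2π·r² = 4683 m², 10·log₁₀ of that is 36.705 dB.
L_p = 97.2 − 36.705 = 60.49 dB.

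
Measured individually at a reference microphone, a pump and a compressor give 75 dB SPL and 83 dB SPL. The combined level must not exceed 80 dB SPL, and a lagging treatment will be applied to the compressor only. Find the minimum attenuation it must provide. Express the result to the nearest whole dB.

Fixed contribution from the other source: Σ 10^(L/10) = 10^(75/10) = 3.162e+07 (75.00 dB SPL).
To meet 80 dB SPL overall, the treated compressor may contribute at most 10^(80/10) − 3.162e+07 = 6.838e+07, i.e. 78.35 dB SPL.
Required insertion loss = 83 − 78.35 = 4.65 dB.

5 dB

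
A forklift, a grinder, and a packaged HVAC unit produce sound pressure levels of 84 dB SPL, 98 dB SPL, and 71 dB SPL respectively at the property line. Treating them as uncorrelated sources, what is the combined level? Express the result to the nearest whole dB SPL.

98 dB SPL

For uncorrelated sources the intensities add, so convert each level to linear form, sum, and take 10·log₁₀ of the total.
Σ 10^(L/10) = 10^(84/10) + 10^(98/10) + 10^(71/10) = 6.573e+09.
L_total = 10·log₁₀(6.573e+09) = 98.18 dB SPL.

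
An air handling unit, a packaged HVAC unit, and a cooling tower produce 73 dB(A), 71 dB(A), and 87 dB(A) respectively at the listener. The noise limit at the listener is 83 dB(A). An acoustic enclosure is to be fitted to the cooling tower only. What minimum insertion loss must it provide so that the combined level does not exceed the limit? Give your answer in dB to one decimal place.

The untreated sources together contribute 10^(73/10) + 10^(71/10) = 3.254e+07, i.e. 75.12 dB(A).
The limit corresponds to 10^(83/10) = 1.995e+08; subtracting the fixed part leaves 1.670e+08 for the cooling tower, i.e. 82.23 dB(A).
Required insertion loss = 87 − 82.23 = 4.77 dB.

4.8 dB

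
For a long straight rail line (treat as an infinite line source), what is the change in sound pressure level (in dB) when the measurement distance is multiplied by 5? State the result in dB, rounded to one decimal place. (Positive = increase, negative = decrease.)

A line source loses 3 dB per doubling of distance; generally ΔL = −10·log₁₀(r₂/r₁).
ΔL = −10·log₁₀(5) = -6.99 dB.

-7.0 dB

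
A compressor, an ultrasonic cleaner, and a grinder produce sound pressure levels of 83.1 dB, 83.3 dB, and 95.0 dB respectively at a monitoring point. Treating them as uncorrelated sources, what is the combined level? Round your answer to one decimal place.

For uncorrelated sources the intensities add, so convert each level to linear form, sum, and take 10·log₁₀ of the total.
Σ 10^(L/10) = 10^(83.1/10) + 10^(83.3/10) + 10^(95.0/10) = 3.580e+09.
L_total = 10·log₁₀(3.580e+09) = 95.54 dB.

95.5 dB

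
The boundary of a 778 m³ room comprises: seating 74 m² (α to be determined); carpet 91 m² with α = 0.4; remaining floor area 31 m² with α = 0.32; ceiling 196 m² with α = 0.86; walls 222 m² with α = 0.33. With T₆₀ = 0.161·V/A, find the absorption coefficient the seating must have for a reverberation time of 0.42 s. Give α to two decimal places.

0.14

Required total absorption A = 0.161·778/0.42 = 298.23 m².
Absorption from the other surfaces = 91·0.4 + 31·0.32 + 196·0.86 + 222·0.33 = 288.14 m², so the seating must supply 10.09 m² over 74 m².
α = 10.09/74 = 0.136.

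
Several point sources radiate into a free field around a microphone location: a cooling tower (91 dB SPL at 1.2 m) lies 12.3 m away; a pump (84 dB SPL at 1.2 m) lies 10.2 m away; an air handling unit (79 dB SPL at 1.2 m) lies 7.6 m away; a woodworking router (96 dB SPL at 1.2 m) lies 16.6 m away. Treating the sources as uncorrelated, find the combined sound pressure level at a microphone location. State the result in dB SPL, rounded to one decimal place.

First find each source's level at the receiver (point-source: −20·log₁₀(r/r_ref)), then combine on an intensity basis.
cooling tower: 91 − 20·log₁₀(12.3/1.2) = 91 − 20.21 = 70.79 dB SPL.
pump: 84 − 20·log₁₀(10.2/1.2) = 84 − 18.59 = 65.41 dB SPL.
air handling unit: 79 − 20·log₁₀(7.6/1.2) = 79 − 16.03 = 62.97 dB SPL.
woodworking router: 96 − 20·log₁₀(16.6/1.2) = 96 − 22.82 = 73.18 dB SPL.
Σ 10^(L/10) = 3.824e+07 → L_total = 10·log₁₀(3.824e+07) = 75.83 dB SPL.

75.8 dB SPL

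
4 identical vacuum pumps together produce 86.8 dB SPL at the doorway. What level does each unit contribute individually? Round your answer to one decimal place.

80.8 dB SPL

For N identical incoherent sources L_total = L₁ + 10·log₁₀ N, so L₁ = 86.8 − 10·log₁₀(4) = 86.8 − 6.021.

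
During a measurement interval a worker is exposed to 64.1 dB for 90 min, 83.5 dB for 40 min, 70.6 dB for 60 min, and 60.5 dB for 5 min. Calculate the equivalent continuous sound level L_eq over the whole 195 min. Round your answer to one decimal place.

77.0 dB

L_eq = 10·log₁₀[(1/T)·Σ tᵢ·10^(Lᵢ/10)] with T = 195 min.
Σ tᵢ·10^(Lᵢ/10) = 90·10^(64.1/10) + 40·10^(83.5/10) + 60·10^(70.6/10) + 5·10^(60.5/10) = 9.881e+09.
L_eq = 10·log₁₀(9.881e+09/195) = 77.05 dB.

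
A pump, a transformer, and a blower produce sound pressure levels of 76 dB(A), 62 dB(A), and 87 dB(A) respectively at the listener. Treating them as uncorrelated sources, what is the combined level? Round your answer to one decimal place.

87.3 dB(A)

Incoherent sources combine by intensity addition: L_total = 10·log₁₀(Σ 10^(L_i/10)).
Σ 10^(L/10) = 10^(76/10) + 10^(62/10) + 10^(87/10) = 5.426e+08.
L_total = 10·log₁₀(5.426e+08) = 87.34 dB(A).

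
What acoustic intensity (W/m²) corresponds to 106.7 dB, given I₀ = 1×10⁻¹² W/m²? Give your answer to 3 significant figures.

L = 10·log₁₀(I/I₀) ⇒ I = I₀·10^(L/10) = 10⁻¹² × 10^10.67.

0.0468 W/m²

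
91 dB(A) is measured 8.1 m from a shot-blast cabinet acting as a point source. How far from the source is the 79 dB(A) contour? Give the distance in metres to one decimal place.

For a point source L₁ − L₂ = 20·log₁₀(r₂/r₁), so r₂ = r₁·10^((L₁−L₂)/20).
r₂ = 8.1·10^((91−79)/20) = 8.1·10^(12.0/20) = 32.25 m.

32.2 m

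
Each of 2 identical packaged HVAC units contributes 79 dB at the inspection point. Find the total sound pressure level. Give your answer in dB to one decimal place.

With 2 equal, uncorrelated contributions the intensity is 2× that of one unit, giving a rise of 10·log₁₀ 2.
L_total = 79 + 10·log₁₀(2) = 79 + 3.010 = 82.01 dB.

82.0 dB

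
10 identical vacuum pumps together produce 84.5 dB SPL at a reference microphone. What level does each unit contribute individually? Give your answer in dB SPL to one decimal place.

Dividing the total intensity by 10 lowers the level by 10·log₁₀ 10 = 10.000 dB: L₁ = 84.5 − 10.000.

74.5 dB SPL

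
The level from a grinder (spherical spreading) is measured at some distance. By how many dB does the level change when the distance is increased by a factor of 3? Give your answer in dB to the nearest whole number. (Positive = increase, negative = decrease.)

-10 dB

With spherical spreading the level changes by −20·log₁₀(r₂/r₁).
ΔL = −20·log₁₀(3) = -9.54 dB.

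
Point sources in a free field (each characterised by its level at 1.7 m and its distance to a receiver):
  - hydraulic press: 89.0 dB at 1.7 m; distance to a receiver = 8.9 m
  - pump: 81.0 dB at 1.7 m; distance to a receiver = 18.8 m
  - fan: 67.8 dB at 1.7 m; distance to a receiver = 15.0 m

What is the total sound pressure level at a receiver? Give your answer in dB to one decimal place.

74.8 dB

First find each source's level at the receiver (point-source: −20·log₁₀(r/r_ref)), then combine on an intensity basis.
hydraulic press: 89.0 − 20·log₁₀(8.9/1.7) = 89.0 − 14.38 = 74.62 dB.
pump: 81.0 − 20·log₁₀(18.8/1.7) = 81.0 − 20.87 = 60.13 dB.
fan: 67.8 − 20·log₁₀(15.0/1.7) = 67.8 − 18.91 = 48.89 dB.
Σ 10^(L/10) = 3.009e+07 → L_total = 10·log₁₀(3.009e+07) = 74.78 dB.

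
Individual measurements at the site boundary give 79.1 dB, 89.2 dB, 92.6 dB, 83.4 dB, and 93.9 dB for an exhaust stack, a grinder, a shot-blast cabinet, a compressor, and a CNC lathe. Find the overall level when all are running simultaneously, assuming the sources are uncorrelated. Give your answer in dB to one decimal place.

For uncorrelated sources the intensities add, so convert each level to linear form, sum, and take 10·log₁₀ of the total.
Σ 10^(L/10) = 10^(79.1/10) + 10^(89.2/10) + 10^(92.6/10) + 10^(83.4/10) + 10^(93.9/10) = 5.406e+09.
L_total = 10·log₁₀(5.406e+09) = 97.33 dB.

97.3 dB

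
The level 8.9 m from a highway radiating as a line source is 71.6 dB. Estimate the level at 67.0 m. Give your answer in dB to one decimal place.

62.8 dB

For a line source, L₂ = L₁ − 10·log₁₀(r₂/r₁).
L₂ = 71.6 − 10·log₁₀(67.0/8.9) = 71.6 − 8.767 = 62.83 dB.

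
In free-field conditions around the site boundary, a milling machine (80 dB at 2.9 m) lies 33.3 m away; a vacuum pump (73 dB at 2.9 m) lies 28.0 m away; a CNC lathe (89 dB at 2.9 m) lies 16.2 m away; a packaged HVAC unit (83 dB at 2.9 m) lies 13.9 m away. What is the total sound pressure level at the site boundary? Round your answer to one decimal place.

Apply inverse-square spreading to bring every level to the receiver, then sum 10^(L/10).
milling machine: 80 − 20·log₁₀(33.3/2.9) = 80 − 21.20 = 58.80 dB.
vacuum pump: 73 − 20·log₁₀(28.0/2.9) = 73 − 19.70 = 53.30 dB.
CNC lathe: 89 − 20·log₁₀(16.2/2.9) = 89 − 14.94 = 74.06 dB.
packaged HVAC unit: 83 − 20·log₁₀(13.9/2.9) = 83 − 13.61 = 69.39 dB.
Σ 10^(L/10) = 3.511e+07 → L_total = 10·log₁₀(3.511e+07) = 75.45 dB.

75.5 dB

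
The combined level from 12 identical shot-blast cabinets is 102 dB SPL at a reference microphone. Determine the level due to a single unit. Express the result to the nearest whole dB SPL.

12 equal contributions raise the level by 10·log₁₀ 12 = 10.792 dB, so each unit alone gives 102 − 10.792.

91 dB SPL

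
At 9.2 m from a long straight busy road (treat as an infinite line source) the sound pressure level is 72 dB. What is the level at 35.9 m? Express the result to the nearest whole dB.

Cylindrical spreading from a line source gives a 10·log₁₀(r₂/r₁) drop.
L₂ = 72 − 10·log₁₀(35.9/9.2) = 72 − 5.913 = 66.09 dB.

66 dB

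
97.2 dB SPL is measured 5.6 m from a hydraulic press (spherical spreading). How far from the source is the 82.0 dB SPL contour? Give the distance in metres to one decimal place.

For a point source L₁ − L₂ = 20·log₁₀(r₂/r₁), so r₂ = r₁·10^((L₁−L₂)/20).
r₂ = 5.6·10^((97.2−82.0)/20) = 5.6·10^(15.2/20) = 32.22 m.

32.2 m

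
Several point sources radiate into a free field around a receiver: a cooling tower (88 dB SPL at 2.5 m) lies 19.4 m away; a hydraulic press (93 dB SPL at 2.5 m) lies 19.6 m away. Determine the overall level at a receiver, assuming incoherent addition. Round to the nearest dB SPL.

Apply inverse-square spreading to bring every level to the receiver, then sum 10^(L/10).
cooling tower: 88 − 20·log₁₀(19.4/2.5) = 88 − 17.80 = 70.20 dB SPL.
hydraulic press: 93 − 20·log₁₀(19.6/2.5) = 93 − 17.89 = 75.11 dB SPL.
Σ 10^(L/10) = 4.294e+07 → L_total = 10·log₁₀(4.294e+07) = 76.33 dB SPL.

76 dB SPL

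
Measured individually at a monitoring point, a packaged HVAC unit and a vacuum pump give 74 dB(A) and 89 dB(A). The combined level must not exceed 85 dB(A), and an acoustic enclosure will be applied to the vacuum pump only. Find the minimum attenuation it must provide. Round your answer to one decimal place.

The untreated sources together contribute 10^(74/10) = 2.512e+07, i.e. 74.00 dB(A).
To meet 85 dB(A) overall, the treated vacuum pump may contribute at most 10^(85/10) − 2.512e+07 = 2.911e+08, i.e. 84.64 dB(A).
Required insertion loss = 89 − 84.64 = 4.36 dB.

4.4 dB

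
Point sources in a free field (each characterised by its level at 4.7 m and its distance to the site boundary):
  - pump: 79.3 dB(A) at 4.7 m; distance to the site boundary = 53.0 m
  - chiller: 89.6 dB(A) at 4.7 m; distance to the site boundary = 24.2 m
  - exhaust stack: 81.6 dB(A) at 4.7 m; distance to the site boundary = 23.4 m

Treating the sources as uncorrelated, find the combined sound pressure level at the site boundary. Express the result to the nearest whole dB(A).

Propagate each source to the receiver with L = L_ref − 20·log₁₀(r/r_ref), then add intensities.
pump: 79.3 − 20·log₁₀(53.0/4.7) = 79.3 − 21.04 = 58.26 dB(A).
chiller: 89.6 − 20·log₁₀(24.2/4.7) = 89.6 − 14.23 = 75.37 dB(A).
exhaust stack: 81.6 − 20·log₁₀(23.4/4.7) = 81.6 − 13.94 = 67.66 dB(A).
Σ 10^(L/10) = 4.090e+07 → L_total = 10·log₁₀(4.090e+07) = 76.12 dB(A).

76 dB(A)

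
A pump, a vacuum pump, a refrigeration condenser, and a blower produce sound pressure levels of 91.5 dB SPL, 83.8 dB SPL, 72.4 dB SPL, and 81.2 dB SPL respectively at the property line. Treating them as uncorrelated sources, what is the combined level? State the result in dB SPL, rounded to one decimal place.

Incoherent sources combine by intensity addition: L_total = 10·log₁₀(Σ 10^(L_i/10)).
Σ 10^(L/10) = 10^(91.5/10) + 10^(83.8/10) + 10^(72.4/10) + 10^(81.2/10) = 1.802e+09.
L_total = 10·log₁₀(1.802e+09) = 92.56 dB SPL.

92.6 dB SPL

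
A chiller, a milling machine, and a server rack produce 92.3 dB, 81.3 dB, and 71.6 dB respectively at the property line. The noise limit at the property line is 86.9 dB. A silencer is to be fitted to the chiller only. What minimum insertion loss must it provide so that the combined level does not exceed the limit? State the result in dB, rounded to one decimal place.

7.0 dB

The untreated sources together contribute 10^(81.3/10) + 10^(71.6/10) = 1.494e+08, i.e. 81.74 dB.
The limit corresponds to 10^(86.9/10) = 4.898e+08; subtracting the fixed part leaves 3.404e+08 for the chiller, i.e. 85.32 dB.
So the chiller must be reduced from 92.3 to 85.32 dB: IL = 6.98 dB.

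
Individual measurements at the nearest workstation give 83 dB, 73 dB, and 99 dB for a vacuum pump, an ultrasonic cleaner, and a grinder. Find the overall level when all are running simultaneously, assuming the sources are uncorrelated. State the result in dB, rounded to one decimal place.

99.1 dB

For uncorrelated sources the intensities add, so convert each level to linear form, sum, and take 10·log₁₀ of the total.
Σ 10^(L/10) = 10^(83/10) + 10^(73/10) + 10^(99/10) = 8.163e+09.
L_total = 10·log₁₀(8.163e+09) = 99.12 dB.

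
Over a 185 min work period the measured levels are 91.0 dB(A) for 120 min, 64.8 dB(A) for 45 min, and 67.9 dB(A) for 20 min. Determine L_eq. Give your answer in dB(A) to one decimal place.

89.1 dB(A)

L_eq = 10·log₁₀[(1/T)·Σ tᵢ·10^(Lᵢ/10)] with T = 185 min.
Σ tᵢ·10^(Lᵢ/10) = 120·10^(91.0/10) + 45·10^(64.8/10) + 20·10^(67.9/10) = 1.513e+11.
L_eq = 10·log₁₀(1.513e+11/185) = 89.13 dB(A).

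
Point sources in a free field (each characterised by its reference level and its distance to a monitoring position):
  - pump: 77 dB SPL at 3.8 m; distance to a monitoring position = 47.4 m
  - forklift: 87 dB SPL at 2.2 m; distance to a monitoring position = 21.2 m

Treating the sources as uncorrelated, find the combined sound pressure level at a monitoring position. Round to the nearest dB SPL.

68 dB SPL

Apply inverse-square spreading to bring every level to the receiver, then sum 10^(L/10).
pump: 77 − 20·log₁₀(47.4/3.8) = 77 − 21.92 = 55.08 dB SPL.
forklift: 87 − 20·log₁₀(21.2/2.2) = 87 − 19.68 = 67.32 dB SPL.
Σ 10^(L/10) = 5.719e+06 → L_total = 10·log₁₀(5.719e+06) = 67.57 dB SPL.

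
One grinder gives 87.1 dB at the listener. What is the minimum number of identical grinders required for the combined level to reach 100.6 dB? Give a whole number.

23

N identical sources give L₁ + 10·log₁₀ N, so require 10·log₁₀ N ≥ 100.6 − 87.1 = 13.5 dB.
N ≥ 10^(13.5/10) = 22.387, so N = 23.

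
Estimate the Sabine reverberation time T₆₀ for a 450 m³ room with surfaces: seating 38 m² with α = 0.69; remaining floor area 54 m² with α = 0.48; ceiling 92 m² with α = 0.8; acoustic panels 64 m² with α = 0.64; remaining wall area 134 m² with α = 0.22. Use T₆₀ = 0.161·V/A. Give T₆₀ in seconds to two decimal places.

0.37 s

Summing Sᵢαᵢ: 38·0.69 + 54·0.48 + 92·0.8 + 64·0.64 + 134·0.22 = 196.18 m².
T₆₀ = 0.161·V/A = 0.161·450/196.18 = 0.369 s.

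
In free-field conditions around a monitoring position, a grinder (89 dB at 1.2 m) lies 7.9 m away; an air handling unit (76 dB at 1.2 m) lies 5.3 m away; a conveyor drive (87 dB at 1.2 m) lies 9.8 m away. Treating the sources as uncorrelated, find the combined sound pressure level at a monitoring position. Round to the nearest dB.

First find each source's level at the receiver (point-source: −20·log₁₀(r/r_ref)), then combine on an intensity basis.
grinder: 89 − 20·log₁₀(7.9/1.2) = 89 − 16.37 = 72.63 dB.
air handling unit: 76 − 20·log₁₀(5.3/1.2) = 76 − 12.90 = 63.10 dB.
conveyor drive: 87 − 20·log₁₀(9.8/1.2) = 87 − 18.24 = 68.76 dB.
Σ 10^(L/10) = 2.788e+07 → L_total = 10·log₁₀(2.788e+07) = 74.45 dB.

74 dB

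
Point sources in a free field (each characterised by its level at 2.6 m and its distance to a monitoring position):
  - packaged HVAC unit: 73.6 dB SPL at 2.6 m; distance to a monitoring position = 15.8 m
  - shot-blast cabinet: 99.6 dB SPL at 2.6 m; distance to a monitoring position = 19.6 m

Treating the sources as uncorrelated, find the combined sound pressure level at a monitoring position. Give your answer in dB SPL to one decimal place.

Apply inverse-square spreading to bring every level to the receiver, then sum 10^(L/10).
packaged HVAC unit: 73.6 − 20·log₁₀(15.8/2.6) = 73.6 − 15.67 = 57.93 dB SPL.
shot-blast cabinet: 99.6 − 20·log₁₀(19.6/2.6) = 99.6 − 17.55 = 82.05 dB SPL.
Σ 10^(L/10) = 1.611e+08 → L_total = 10·log₁₀(1.611e+08) = 82.07 dB SPL.

82.1 dB SPL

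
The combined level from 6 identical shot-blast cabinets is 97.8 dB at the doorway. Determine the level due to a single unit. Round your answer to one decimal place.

90.0 dB

Dividing the total intensity by 6 lowers the level by 10·log₁₀ 6 = 7.782 dB: L₁ = 97.8 − 7.782.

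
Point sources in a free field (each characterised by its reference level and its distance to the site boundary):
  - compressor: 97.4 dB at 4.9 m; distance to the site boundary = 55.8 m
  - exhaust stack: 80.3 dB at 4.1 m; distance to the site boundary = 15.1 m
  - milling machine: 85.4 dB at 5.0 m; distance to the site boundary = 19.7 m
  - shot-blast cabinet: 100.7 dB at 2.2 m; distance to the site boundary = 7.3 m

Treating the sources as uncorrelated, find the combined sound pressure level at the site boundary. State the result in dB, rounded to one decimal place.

90.6 dB

First find each source's level at the receiver (point-source: −20·log₁₀(r/r_ref)), then combine on an intensity basis.
compressor: 97.4 − 20·log₁₀(55.8/4.9) = 97.4 − 21.13 = 76.27 dB.
exhaust stack: 80.3 − 20·log₁₀(15.1/4.1) = 80.3 − 11.32 = 68.98 dB.
milling machine: 85.4 − 20·log₁₀(19.7/5.0) = 85.4 − 11.91 = 73.49 dB.
shot-blast cabinet: 100.7 − 20·log₁₀(7.3/2.2) = 100.7 − 10.42 = 90.28 dB.
Σ 10^(L/10) = 1.140e+09 → L_total = 10·log₁₀(1.140e+09) = 90.57 dB.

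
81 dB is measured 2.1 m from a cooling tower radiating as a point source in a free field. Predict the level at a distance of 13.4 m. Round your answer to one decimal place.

Point-source attenuation: ΔL = 20·log₁₀(r₂/r₁) = 20·log₁₀(13.4/2.1) = 16.098 dB.
L₂ = 81 − 20·log₁₀(13.4/2.1) = 81 − 16.098 = 64.90 dB.

64.9 dB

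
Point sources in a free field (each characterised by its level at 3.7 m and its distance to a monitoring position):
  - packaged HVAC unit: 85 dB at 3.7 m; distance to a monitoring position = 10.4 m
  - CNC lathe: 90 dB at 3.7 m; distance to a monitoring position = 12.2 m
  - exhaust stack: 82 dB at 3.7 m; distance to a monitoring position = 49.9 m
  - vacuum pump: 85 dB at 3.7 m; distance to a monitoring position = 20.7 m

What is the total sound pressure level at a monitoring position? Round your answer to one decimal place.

81.6 dB

Propagate each source to the receiver with L = L_ref − 20·log₁₀(r/r_ref), then add intensities.
packaged HVAC unit: 85 − 20·log₁₀(10.4/3.7) = 85 − 8.98 = 76.02 dB.
CNC lathe: 90 − 20·log₁₀(12.2/3.7) = 90 − 10.36 = 79.64 dB.
exhaust stack: 82 − 20·log₁₀(49.9/3.7) = 82 − 22.60 = 59.40 dB.
vacuum pump: 85 − 20·log₁₀(20.7/3.7) = 85 − 14.96 = 70.04 dB.
Σ 10^(L/10) = 1.430e+08 → L_total = 10·log₁₀(1.430e+08) = 81.55 dB.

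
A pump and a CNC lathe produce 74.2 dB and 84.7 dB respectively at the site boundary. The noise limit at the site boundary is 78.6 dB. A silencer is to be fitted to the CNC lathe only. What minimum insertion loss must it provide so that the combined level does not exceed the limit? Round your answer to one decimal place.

8.1 dB

Fixed contribution from the other source: Σ 10^(L/10) = 10^(74.2/10) = 2.630e+07 (74.20 dB).
The limit corresponds to 10^(78.6/10) = 7.244e+07; subtracting the fixed part leaves 4.614e+07 for the CNC lathe, i.e. 76.64 dB.
Required insertion loss = 84.7 − 76.64 = 8.06 dB.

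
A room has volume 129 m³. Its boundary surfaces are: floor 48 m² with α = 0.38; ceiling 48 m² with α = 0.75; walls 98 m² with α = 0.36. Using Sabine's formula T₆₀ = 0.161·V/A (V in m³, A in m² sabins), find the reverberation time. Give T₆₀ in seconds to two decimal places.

Summing Sᵢαᵢ: 48·0.38 + 48·0.75 + 98·0.36 = 89.52 m².
T₆₀ = 0.161 × 129 / 89.52 = 0.232 s.

0.23 s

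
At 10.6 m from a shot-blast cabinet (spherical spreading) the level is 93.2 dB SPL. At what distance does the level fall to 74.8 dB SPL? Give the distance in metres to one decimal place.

For a point source L₁ − L₂ = 20·log₁₀(r₂/r₁), so r₂ = r₁·10^((L₁−L₂)/20).
r₂ = 10.6·10^((93.2−74.8)/20) = 10.6·10^(18.4/20) = 88.17 m.

88.2 m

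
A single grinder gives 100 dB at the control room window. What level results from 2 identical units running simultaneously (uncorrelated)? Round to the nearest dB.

103 dB

L_total = L₁ + 10·log₁₀ N for N identical incoherent sources.
L_total = 100 + 10·log₁₀(2) = 100 + 3.010 = 103.01 dB.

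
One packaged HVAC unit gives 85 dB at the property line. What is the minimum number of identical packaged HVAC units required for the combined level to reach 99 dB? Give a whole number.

Need L₁ + 10·log₁₀ N ≥ 99, i.e. log₁₀ N ≥ 1.40.
N ≥ 10^(14.0/10) = 25.119, so N = 26.

26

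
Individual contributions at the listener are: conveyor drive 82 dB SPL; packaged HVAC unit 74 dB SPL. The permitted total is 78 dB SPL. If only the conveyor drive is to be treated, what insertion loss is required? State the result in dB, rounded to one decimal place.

6.2 dB

Fixed contribution from the other source: Σ 10^(L/10) = 10^(74/10) = 2.512e+07 (74.00 dB SPL).
The limit corresponds to 10^(78/10) = 6.310e+07; subtracting the fixed part leaves 3.798e+07 for the conveyor drive, i.e. 75.80 dB SPL.
Required insertion loss = 82 − 75.80 = 6.20 dB.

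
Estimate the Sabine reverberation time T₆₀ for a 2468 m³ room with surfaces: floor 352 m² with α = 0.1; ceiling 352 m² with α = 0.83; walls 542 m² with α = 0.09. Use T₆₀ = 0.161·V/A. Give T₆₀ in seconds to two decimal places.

1.06 s

Summing Sᵢαᵢ: 352·0.1 + 352·0.83 + 542·0.09 = 376.14 m².
T₆₀ = 0.161 × 2468 / 376.14 = 1.056 s.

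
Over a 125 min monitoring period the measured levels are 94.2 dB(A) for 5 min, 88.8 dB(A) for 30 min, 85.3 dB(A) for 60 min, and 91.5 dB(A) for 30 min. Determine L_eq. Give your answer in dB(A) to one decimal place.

L_eq = 10·log₁₀[(1/T)·Σ tᵢ·10^(Lᵢ/10)] with T = 125 min.
Σ tᵢ·10^(Lᵢ/10) = 5·10^(94.2/10) + 30·10^(88.8/10) + 60·10^(85.3/10) + 30·10^(91.5/10) = 9.862e+10.
L_eq = 10·log₁₀(9.862e+10/125) = 88.97 dB(A).

89.0 dB(A)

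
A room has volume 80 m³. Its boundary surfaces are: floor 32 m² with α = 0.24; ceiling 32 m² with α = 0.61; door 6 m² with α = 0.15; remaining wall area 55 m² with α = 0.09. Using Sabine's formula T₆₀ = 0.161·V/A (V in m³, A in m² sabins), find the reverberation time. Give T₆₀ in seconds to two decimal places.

A = Σ Sᵢαᵢ = 32·0.24 + 32·0.61 + 6·0.15 + 55·0.09 = 33.05 m².
T₆₀ = 0.161·V/A = 0.161·80/33.05 = 0.390 s.

0.39 s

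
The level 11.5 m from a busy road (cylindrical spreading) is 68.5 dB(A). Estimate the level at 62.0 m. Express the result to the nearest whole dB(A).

For a line source, L₂ = L₁ − 10·log₁₀(r₂/r₁).
L₂ = 68.5 − 10·log₁₀(62.0/11.5) = 68.5 − 7.317 = 61.18 dB(A).

61 dB(A)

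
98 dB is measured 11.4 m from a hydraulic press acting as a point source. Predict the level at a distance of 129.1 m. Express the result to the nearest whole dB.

For a point source, L₂ = L₁ − 20·log₁₀(r₂/r₁).
L₂ = 98 − 20·log₁₀(129.1/11.4) = 98 − 21.080 = 76.92 dB.

77 dB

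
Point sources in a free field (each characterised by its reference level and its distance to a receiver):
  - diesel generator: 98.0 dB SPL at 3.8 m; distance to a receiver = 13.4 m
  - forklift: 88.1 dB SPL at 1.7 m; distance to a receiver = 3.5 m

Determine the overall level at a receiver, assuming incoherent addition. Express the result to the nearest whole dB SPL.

First find each source's level at the receiver (point-source: −20·log₁₀(r/r_ref)), then combine on an intensity basis.
diesel generator: 98.0 − 20·log₁₀(13.4/3.8) = 98.0 − 10.95 = 87.05 dB SPL.
forklift: 88.1 − 20·log₁₀(3.5/1.7) = 88.1 − 6.27 = 81.83 dB SPL.
Σ 10^(L/10) = 6.597e+08 → L_total = 10·log₁₀(6.597e+08) = 88.19 dB SPL.

88 dB SPL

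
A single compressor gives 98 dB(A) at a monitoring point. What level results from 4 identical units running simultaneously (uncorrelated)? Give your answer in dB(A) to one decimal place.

104.0 dB(A)

With 4 equal, uncorrelated contributions the intensity is 4× that of one unit, giving a rise of 10·log₁₀ 4.
L_total = 98 + 10·log₁₀(4) = 98 + 6.021 = 104.02 dB(A).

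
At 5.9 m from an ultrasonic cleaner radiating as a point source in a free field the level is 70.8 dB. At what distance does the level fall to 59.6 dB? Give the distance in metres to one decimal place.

For a point source L₁ − L₂ = 20·log₁₀(r₂/r₁), so r₂ = r₁·10^((L₁−L₂)/20).
r₂ = 5.9·10^((70.8−59.6)/20) = 5.9·10^(11.2/20) = 21.42 m.

21.4 m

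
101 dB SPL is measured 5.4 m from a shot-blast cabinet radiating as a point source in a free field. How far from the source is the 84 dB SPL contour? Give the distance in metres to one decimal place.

38.2 m

Point-source spreading drops the level by 20·log₁₀(r₂/r₁); inverting, r₂/r₁ = 10^(ΔL/20).
r₂ = 5.4·10^((101−84)/20) = 5.4·10^(17.0/20) = 38.23 m.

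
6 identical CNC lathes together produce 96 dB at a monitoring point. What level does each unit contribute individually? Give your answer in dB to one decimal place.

88.2 dB

6 equal contributions raise the level by 10·log₁₀ 6 = 7.782 dB, so each unit alone gives 96 − 7.782.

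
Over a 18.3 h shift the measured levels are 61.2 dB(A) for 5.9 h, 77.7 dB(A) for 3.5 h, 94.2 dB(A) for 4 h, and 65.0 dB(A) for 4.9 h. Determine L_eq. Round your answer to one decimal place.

Weight each interval's intensity by its duration and average over T = 18.3 h:
Σ tᵢ·10^(Lᵢ/10) = 5.9·10^(61.2/10) + 3.5·10^(77.7/10) + 4·10^(94.2/10) + 4.9·10^(65.0/10) = 1.075e+10.
L_eq = 10·log₁₀(1.075e+10/18.3) = 87.69 dB(A).

87.7 dB(A)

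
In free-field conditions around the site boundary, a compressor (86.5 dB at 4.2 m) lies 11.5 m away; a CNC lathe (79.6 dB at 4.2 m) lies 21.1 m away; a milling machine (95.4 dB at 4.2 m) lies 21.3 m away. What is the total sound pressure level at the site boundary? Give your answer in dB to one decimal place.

83.0 dB

Propagate each source to the receiver with L = L_ref − 20·log₁₀(r/r_ref), then add intensities.
compressor: 86.5 − 20·log₁₀(11.5/4.2) = 86.5 − 8.75 = 77.75 dB.
CNC lathe: 79.6 − 20·log₁₀(21.1/4.2) = 79.6 − 14.02 = 65.58 dB.
milling machine: 95.4 − 20·log₁₀(21.3/4.2) = 95.4 − 14.10 = 81.30 dB.
Σ 10^(L/10) = 1.980e+08 → L_total = 10·log₁₀(1.980e+08) = 82.97 dB.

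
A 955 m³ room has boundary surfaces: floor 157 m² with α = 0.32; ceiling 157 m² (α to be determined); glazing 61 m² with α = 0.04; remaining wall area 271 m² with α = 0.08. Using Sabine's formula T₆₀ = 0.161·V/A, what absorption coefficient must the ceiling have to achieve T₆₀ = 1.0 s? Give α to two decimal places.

Required total absorption A = 0.161·955/1.0 = 153.75 m².
Absorption from the other surfaces = 157·0.32 + 61·0.04 + 271·0.08 = 74.36 m², so the ceiling must supply 79.39 m² over 157 m².
α = 79.39/157 = 0.506.

0.51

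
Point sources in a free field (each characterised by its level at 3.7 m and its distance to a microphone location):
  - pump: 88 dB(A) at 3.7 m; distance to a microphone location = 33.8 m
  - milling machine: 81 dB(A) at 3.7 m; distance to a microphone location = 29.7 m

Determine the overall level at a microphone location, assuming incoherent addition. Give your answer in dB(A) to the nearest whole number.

Apply inverse-square spreading to bring every level to the receiver, then sum 10^(L/10).
pump: 88 − 20·log₁₀(33.8/3.7) = 88 − 19.21 = 68.79 dB(A).
milling machine: 81 − 20·log₁₀(29.7/3.7) = 81 − 18.09 = 62.91 dB(A).
Σ 10^(L/10) = 9.515e+06 → L_total = 10·log₁₀(9.515e+06) = 69.78 dB(A).

70 dB(A)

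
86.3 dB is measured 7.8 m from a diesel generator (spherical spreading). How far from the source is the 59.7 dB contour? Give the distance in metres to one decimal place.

Point-source spreading drops the level by 20·log₁₀(r₂/r₁); inverting, r₂/r₁ = 10^(ΔL/20).
r₂ = 7.8·10^((86.3−59.7)/20) = 7.8·10^(26.6/20) = 166.76 m.

166.8 m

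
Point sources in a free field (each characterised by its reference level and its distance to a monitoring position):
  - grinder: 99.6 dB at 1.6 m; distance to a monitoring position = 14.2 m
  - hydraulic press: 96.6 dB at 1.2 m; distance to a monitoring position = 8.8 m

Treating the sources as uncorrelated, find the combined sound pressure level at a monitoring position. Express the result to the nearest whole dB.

Propagate each source to the receiver with L = L_ref − 20·log₁₀(r/r_ref), then add intensities.
grinder: 99.6 − 20·log₁₀(14.2/1.6) = 99.6 − 18.96 = 80.64 dB.
hydraulic press: 96.6 − 20·log₁₀(8.8/1.2) = 96.6 − 17.31 = 79.29 dB.
Σ 10^(L/10) = 2.008e+08 → L_total = 10·log₁₀(2.008e+08) = 83.03 dB.

83 dB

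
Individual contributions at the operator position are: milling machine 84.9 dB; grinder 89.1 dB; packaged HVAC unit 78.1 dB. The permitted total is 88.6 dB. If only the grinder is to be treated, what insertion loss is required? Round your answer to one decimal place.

3.6 dB

Fixed contribution from the other sources: Σ 10^(L/10) = 10^(84.9/10) + 10^(78.1/10) = 3.736e+08 (85.72 dB).
To meet 88.6 dB overall, the treated grinder may contribute at most 10^(88.6/10) − 3.736e+08 = 3.508e+08, i.e. 85.45 dB.
So the grinder must be reduced from 89.1 to 85.45 dB: IL = 3.65 dB.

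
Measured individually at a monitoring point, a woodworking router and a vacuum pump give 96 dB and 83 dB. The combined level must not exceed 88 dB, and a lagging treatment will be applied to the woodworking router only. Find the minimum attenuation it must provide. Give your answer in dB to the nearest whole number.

10 dB

Everything except the woodworking router sums to 10^(83/10) = 1.995e+08 in linear terms, 83.00 dB.
The limit corresponds to 10^(88/10) = 6.310e+08; subtracting the fixed part leaves 4.314e+08 for the woodworking router, i.e. 86.35 dB.
Required insertion loss = 96 − 86.35 = 9.65 dB.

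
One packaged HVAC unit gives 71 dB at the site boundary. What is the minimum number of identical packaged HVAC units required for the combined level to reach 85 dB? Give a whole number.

26

Need L₁ + 10·log₁₀ N ≥ 85, i.e. log₁₀ N ≥ 1.40.
N ≥ 10^(14.0/10) = 25.119, so N = 26.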